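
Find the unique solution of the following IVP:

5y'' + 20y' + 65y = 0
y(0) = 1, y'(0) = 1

General solution: y = e^(-2x)(C₁cos(3x) + C₂sin(3x))
Complex roots r = -2 ± 3i
Applying ICs: C₁ = 1, C₂ = 1
Particular solution: y = e^(-2x)(cos(3x) + sin(3x))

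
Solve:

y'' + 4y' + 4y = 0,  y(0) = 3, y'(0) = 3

General solution: y = (C₁ + C₂x)e^(-2x)
Repeated root r = -2
Applying ICs: C₁ = 3, C₂ = 9
Particular solution: y = (3 + 9x)e^(-2x)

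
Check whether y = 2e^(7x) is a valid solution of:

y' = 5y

Verification:
y = 2e^(7x)
y' = 14e^(7x)
But 5y = 10e^(7x)
y' ≠ 5y — the derivative does not match

No, it is not a solution.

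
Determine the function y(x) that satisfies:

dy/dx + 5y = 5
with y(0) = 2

General solution: y = 1 + Ce^(-5x)
Applying y(0) = 2: C = 2 - 1 = 1
Particular solution: y = 1 + e^(-5x)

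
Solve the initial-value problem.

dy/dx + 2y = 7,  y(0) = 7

General solution: y = 7/2 + Ce^(-2x)
Applying y(0) = 7: C = 7 - 7/2 = 7/2
Particular solution: y = 7/2 + (7/2)e^(-2x)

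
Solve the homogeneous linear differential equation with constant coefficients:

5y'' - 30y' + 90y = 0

Characteristic equation: 5r² - 30r + 90 = 0
Divide by 5: r² - 6r + 18 = 0
Roots: r = 3 ± 3i (complex conjugates)
General solution: y = e^(3x)(C₁cos(3x) + C₂sin(3x))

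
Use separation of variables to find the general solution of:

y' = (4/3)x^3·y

Separating variables and integrating:
ln|y| = x^4/3 + C

General solution: y = Ce^(x^4/3)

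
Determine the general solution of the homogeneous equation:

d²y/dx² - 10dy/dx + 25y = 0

Characteristic equation: r² - 10r + 25 = 0
Factored: (r - 5)² = 0
Repeated root: r = 5
General solution: y = (C₁ + C₂x)e^(5x)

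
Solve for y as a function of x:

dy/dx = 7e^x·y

Separating variables and integrating:
ln|y| = 7e^x + C

General solution: y = Ce^(7e^x)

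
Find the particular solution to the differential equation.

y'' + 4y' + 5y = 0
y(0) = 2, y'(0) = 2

General solution: y = e^(-2x)(C₁cos(x) + C₂sin(x))
Complex roots r = -2 ± i
Applying ICs: C₁ = 2, C₂ = 6
Particular solution: y = e^(-2x)(2cos(x) + 6sin(x))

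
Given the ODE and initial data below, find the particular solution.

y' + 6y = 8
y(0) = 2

General solution: y = 4/3 + Ce^(-6x)
Applying y(0) = 2: C = 2 - 4/3 = 2/3
Particular solution: y = 4/3 + (2/3)e^(-6x)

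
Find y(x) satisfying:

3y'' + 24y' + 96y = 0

Characteristic equation: 3r² + 24r + 96 = 0
Divide by 3: r² + 8r + 32 = 0
Roots: r = -4 ± 4i (complex conjugates)
General solution: y = e^(-4x)(C₁cos(4x) + C₂sin(4x))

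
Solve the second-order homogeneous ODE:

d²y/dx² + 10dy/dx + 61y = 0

Characteristic equation: r² + 10r + 61 = 0
Roots: r = -5 ± 6i (complex conjugates)
General solution: y = e^(-5x)(C₁cos(6x) + C₂sin(6x))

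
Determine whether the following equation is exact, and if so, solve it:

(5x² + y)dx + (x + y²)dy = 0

Verify exactness: ∂M/∂y = ∂N/∂x ✓
Find F(x,y) such that ∂F/∂x = M, ∂F/∂y = N
Solution: 5x³/3 + xy + y³/3 = C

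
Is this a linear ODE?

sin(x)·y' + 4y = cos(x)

Yes. Linear (y and its derivatives appear to the first power only, no products of y terms)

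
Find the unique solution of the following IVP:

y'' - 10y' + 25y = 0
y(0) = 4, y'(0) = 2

General solution: y = (C₁ + C₂x)e^(5x)
Repeated root r = 5
Applying ICs: C₁ = 4, C₂ = -18
Particular solution: y = (4 - 18x)e^(5x)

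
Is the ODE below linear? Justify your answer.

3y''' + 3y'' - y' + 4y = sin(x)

Yes. Linear (y and its derivatives appear to the first power only, no products of y terms)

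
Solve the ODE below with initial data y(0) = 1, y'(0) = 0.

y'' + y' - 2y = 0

General solution: y = C₁e^x + C₂e^(-2x)
Applying ICs: C₁ = 2/3, C₂ = 1/3
Particular solution: y = (2/3)e^x + (1/3)e^(-2x)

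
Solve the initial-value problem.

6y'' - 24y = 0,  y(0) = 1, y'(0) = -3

General solution: y = C₁e^(2x) + C₂e^(-2x)
Applying ICs: C₁ = -1/4, C₂ = 5/4
Particular solution: y = -(1/4)e^(2x) + (5/4)e^(-2x)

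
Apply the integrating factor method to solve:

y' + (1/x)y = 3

Using integrating factor method:

General solution: y = (3/2)x + C/x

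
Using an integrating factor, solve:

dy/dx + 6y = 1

Using integrating factor method:

General solution: y = 1/6 + Ce^(-6x)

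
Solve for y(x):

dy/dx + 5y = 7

Using integrating factor method:

General solution: y = 7/5 + Ce^(-5x)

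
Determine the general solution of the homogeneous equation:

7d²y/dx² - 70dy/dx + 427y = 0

Characteristic equation: 7r² - 70r + 427 = 0
Divide by 7: r² - 10r + 61 = 0
Roots: r = 5 ± 6i (complex conjugates)
General solution: y = e^(5x)(C₁cos(6x) + C₂sin(6x))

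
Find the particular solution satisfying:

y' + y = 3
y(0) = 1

General solution: y = 3 + Ce^(-x)
Applying y(0) = 1: C = 1 - 3 = -2
Particular solution: y = 3 - 2e^(-x)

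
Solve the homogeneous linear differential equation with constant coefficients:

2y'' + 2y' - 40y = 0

Characteristic equation: 2r² + 2r - 40 = 0
Divide by 2: r² + r - 20 = 0
Roots: r = 4, -5 (distinct real)
General solution: y = C₁e^(4x) + C₂e^(-5x)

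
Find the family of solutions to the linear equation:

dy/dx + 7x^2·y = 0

Using integrating factor method:

General solution: y = Ce^(-7x^3/3)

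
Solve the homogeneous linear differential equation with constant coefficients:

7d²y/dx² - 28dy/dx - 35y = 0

Characteristic equation: 7r² - 28r - 35 = 0
Divide by 7: r² - 4r - 5 = 0
Roots: r = 5, -1 (distinct real)
General solution: y = C₁e^(5x) + C₂e^(-x)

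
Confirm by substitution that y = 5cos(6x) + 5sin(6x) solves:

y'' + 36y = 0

Verification:
y'' = -180cos(6x) - 180sin(6x)
y'' + 36y = 0 ✓

Yes, it is a solution.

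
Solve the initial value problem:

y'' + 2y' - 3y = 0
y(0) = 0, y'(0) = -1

General solution: y = C₁e^x + C₂e^(-3x)
Applying ICs: C₁ = -1/4, C₂ = 1/4
Particular solution: y = -(1/4)e^x + (1/4)e^(-3x)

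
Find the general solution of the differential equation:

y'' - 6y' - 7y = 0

Characteristic equation: r² - 6r - 7 = 0
Roots: r = 7, -1 (distinct real)
General solution: y = C₁e^(7x) + C₂e^(-x)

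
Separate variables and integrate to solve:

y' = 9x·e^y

Separating variables and integrating:
-e^(-y) = 9x²/2 + C

General solution: y = -ln(C - 9x²/2)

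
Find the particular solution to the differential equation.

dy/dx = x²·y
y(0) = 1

General solution: y = Ce^(x³/3)
Applying IC y(0) = 1:
Particular solution: y = e^(x³/3)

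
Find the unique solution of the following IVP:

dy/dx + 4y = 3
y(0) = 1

General solution: y = 3/4 + Ce^(-4x)
Applying y(0) = 1: C = 1 - 3/4 = 1/4
Particular solution: y = 3/4 + (1/4)e^(-4x)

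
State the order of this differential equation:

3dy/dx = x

The order is 1 (highest derivative is of order 1).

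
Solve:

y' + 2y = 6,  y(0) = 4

General solution: y = 3 + Ce^(-2x)
Applying y(0) = 4: C = 4 - 3 = 1
Particular solution: y = 3 + e^(-2x)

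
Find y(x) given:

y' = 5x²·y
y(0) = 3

General solution: y = Ce^(5x³/3)
Applying IC y(0) = 3:
Particular solution: y = 3e^(5x³/3)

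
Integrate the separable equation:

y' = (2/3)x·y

Separating variables and integrating:
ln|y| = x^2/3 + C

General solution: y = Ce^(x^2/3)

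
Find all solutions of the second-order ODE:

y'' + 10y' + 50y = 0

Characteristic equation: r² + 10r + 50 = 0
Roots: r = -5 ± 5i (complex conjugates)
General solution: y = e^(-5x)(C₁cos(5x) + C₂sin(5x))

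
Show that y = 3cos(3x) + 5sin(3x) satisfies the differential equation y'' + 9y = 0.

Verification:
y'' = -27cos(3x) - 45sin(3x)
y'' + 9y = 0 ✓

Yes, it is a solution.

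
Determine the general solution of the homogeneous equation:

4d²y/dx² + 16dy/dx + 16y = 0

Characteristic equation: 4r² + 16r + 16 = 0
Divide by 4: r² + 4r + 4 = 0
Factored: (r + 2)² = 0
Repeated root: r = -2
General solution: y = (C₁ + C₂x)e^(-2x)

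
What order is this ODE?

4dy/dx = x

The order is 1 (highest derivative is of order 1).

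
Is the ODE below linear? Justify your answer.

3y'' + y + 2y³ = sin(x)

No. Nonlinear (y³ term)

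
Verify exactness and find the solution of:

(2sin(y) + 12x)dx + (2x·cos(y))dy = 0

Verify exactness: ∂M/∂y = ∂N/∂x ✓
Find F(x,y) such that ∂F/∂x = M, ∂F/∂y = N
Solution: 2x·sin(y) + 6x² = C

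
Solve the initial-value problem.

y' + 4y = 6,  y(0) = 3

General solution: y = 3/2 + Ce^(-4x)
Applying y(0) = 3: C = 3 - 3/2 = 3/2
Particular solution: y = 3/2 + (3/2)e^(-4x)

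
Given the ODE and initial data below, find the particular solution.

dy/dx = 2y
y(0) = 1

General solution: y = Ce^(2x)
Applying IC y(0) = 1:
Particular solution: y = e^(2x)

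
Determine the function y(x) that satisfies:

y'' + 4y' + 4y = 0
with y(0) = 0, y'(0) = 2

General solution: y = (C₁ + C₂x)e^(-2x)
Repeated root r = -2
Applying ICs: C₁ = 0, C₂ = 2
Particular solution: y = 2xe^(-2x)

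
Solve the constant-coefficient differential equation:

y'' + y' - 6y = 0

Characteristic equation: r² + r - 6 = 0
Roots: r = 2, -3 (distinct real)
General solution: y = C₁e^(2x) + C₂e^(-3x)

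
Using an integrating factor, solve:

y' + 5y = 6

Using integrating factor method:

General solution: y = 6/5 + Ce^(-5x)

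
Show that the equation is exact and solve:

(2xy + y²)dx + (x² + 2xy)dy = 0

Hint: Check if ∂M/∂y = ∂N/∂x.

Verify exactness: ∂M/∂y = ∂N/∂x ✓
Find F(x,y) such that ∂F/∂x = M, ∂F/∂y = N
Solution: x²y + xy² = C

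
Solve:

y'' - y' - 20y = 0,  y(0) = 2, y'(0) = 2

General solution: y = C₁e^(5x) + C₂e^(-4x)
Applying ICs: C₁ = 10/9, C₂ = 8/9
Particular solution: y = (10/9)e^(5x) + (8/9)e^(-4x)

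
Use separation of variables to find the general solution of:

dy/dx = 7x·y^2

Separating variables and integrating:
-1/y = 7x^2/2 + C

General solution: y^-1 = (-7/2)x^2 + C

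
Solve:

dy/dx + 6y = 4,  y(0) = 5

General solution: y = 2/3 + Ce^(-6x)
Applying y(0) = 5: C = 5 - 2/3 = 13/3
Particular solution: y = 2/3 + (13/3)e^(-6x)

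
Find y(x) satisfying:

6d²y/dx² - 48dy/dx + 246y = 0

Characteristic equation: 6r² - 48r + 246 = 0
Divide by 6: r² - 8r + 41 = 0
Roots: r = 4 ± 5i (complex conjugates)
General solution: y = e^(4x)(C₁cos(5x) + C₂sin(5x))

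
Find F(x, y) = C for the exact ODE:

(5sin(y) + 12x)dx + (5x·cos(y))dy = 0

Verify exactness: ∂M/∂y = ∂N/∂x ✓
Find F(x,y) such that ∂F/∂x = M, ∂F/∂y = N
Solution: 5x·sin(y) + 6x² = C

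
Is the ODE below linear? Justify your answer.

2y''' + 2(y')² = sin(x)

No. Nonlinear ((y')² term)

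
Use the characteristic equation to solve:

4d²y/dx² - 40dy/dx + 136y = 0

Characteristic equation: 4r² - 40r + 136 = 0
Divide by 4: r² - 10r + 34 = 0
Roots: r = 5 ± 3i (complex conjugates)
General solution: y = e^(5x)(C₁cos(3x) + C₂sin(3x))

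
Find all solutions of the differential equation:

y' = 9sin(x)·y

Separating variables and integrating:
ln|y| = -9cos(x) + C

General solution: y = Ce^(-9cos(x))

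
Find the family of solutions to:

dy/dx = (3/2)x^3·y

Separating variables and integrating:
ln|y| = 3x^4/8 + C

General solution: y = Ce^(3x^4/8)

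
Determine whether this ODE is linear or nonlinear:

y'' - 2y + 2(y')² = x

Nonlinear ((y')² term)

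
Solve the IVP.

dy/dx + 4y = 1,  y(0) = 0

General solution: y = 1/4 + Ce^(-4x)
Applying y(0) = 0: C = 0 - 1/4 = -1/4
Particular solution: y = 1/4 - (1/4)e^(-4x)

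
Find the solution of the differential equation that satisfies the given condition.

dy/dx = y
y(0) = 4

General solution: y = Ce^x
Applying IC y(0) = 4:
Particular solution: y = 4e^x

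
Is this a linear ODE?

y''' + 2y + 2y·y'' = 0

No. Nonlinear (y·y'' term)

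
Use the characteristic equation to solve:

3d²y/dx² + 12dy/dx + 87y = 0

Characteristic equation: 3r² + 12r + 87 = 0
Divide by 3: r² + 4r + 29 = 0
Roots: r = -2 ± 5i (complex conjugates)
General solution: y = e^(-2x)(C₁cos(5x) + C₂sin(5x))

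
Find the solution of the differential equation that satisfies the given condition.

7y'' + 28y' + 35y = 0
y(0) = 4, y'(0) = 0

General solution: y = e^(-2x)(C₁cos(x) + C₂sin(x))
Complex roots r = -2 ± i
Applying ICs: C₁ = 4, C₂ = 8
Particular solution: y = e^(-2x)(4cos(x) + 8sin(x))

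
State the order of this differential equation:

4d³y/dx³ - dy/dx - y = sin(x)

The order is 3 (highest derivative is of order 3).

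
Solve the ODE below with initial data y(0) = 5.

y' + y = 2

General solution: y = 2 + Ce^(-x)
Applying y(0) = 5: C = 5 - 2 = 3
Particular solution: y = 2 + 3e^(-x)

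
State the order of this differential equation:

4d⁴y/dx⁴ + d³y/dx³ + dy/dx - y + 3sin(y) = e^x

The order is 4 (highest derivative is of order 4).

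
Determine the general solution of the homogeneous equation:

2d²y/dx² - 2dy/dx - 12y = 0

Characteristic equation: 2r² - 2r - 12 = 0
Divide by 2: r² - r - 6 = 0
Roots: r = 3, -2 (distinct real)
General solution: y = C₁e^(3x) + C₂e^(-2x)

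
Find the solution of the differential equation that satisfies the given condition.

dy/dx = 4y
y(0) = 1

General solution: y = Ce^(4x)
Applying IC y(0) = 1:
Particular solution: y = e^(4x)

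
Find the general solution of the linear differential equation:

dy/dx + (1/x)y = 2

Using integrating factor method:

General solution: y = x + C/x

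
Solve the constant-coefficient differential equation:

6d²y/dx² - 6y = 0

Characteristic equation: 6r² - 6 = 0
Divide by 6: r² - 1 = 0
Roots: r = 1, -1 (distinct real)
General solution: y = C₁e^x + C₂e^(-x)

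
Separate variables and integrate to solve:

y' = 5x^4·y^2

Separating variables and integrating:
-1/y = x^5 + C

General solution: y^-1 = -x^5 + C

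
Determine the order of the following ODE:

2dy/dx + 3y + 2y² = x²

The order is 1 (highest derivative is of order 1).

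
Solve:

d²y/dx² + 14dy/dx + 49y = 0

Characteristic equation: r² + 14r + 49 = 0
Factored: (r + 7)² = 0
Repeated root: r = -7
General solution: y = (C₁ + C₂x)e^(-7x)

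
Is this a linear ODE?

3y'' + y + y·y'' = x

No. Nonlinear (y·y'' term)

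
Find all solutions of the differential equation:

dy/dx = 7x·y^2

Separating variables and integrating:
-1/y = 7x^2/2 + C

General solution: y^-1 = (-7/2)x^2 + C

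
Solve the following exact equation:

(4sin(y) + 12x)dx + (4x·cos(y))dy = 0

Verify exactness: ∂M/∂y = ∂N/∂x ✓
Find F(x,y) such that ∂F/∂x = M, ∂F/∂y = N
Solution: 4x·sin(y) + 6x² = C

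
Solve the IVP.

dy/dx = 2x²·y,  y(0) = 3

General solution: y = Ce^(2x³/3)
Applying IC y(0) = 3:
Particular solution: y = 3e^(2x³/3)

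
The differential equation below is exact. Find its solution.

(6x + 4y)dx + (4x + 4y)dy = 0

Verify exactness: ∂M/∂y = ∂N/∂x ✓
Find F(x,y) such that ∂F/∂x = M, ∂F/∂y = N
Solution: 3x² + 4xy + 2y² = C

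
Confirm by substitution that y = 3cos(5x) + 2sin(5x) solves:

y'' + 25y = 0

Verification:
y'' = -75cos(5x) - 50sin(5x)
y'' + 25y = 0 ✓

Yes, it is a solution.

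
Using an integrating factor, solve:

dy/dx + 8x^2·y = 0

Using integrating factor method:

General solution: y = Ce^(-8x^3/3)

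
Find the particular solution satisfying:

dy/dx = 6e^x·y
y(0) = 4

General solution: y = Ce^(6e^x)
Applying IC y(0) = 4:
Particular solution: y = 4e^(6(e^x - 1))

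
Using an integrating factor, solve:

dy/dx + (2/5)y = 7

Using integrating factor method:

General solution: y = 35/2 + Ce^(-2x/5)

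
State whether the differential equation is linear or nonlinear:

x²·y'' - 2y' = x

Linear (y and its derivatives appear to the first power only, no products of y terms)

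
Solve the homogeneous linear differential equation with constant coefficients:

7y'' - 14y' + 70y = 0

Characteristic equation: 7r² - 14r + 70 = 0
Divide by 7: r² - 2r + 10 = 0
Roots: r = 1 ± 3i (complex conjugates)
General solution: y = e^x(C₁cos(3x) + C₂sin(3x))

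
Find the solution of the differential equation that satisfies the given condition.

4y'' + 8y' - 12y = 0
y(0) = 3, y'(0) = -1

General solution: y = C₁e^x + C₂e^(-3x)
Applying ICs: C₁ = 2, C₂ = 1
Particular solution: y = 2e^x + e^(-3x)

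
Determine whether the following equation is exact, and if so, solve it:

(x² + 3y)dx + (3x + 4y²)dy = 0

Verify exactness: ∂M/∂y = ∂N/∂x ✓
Find F(x,y) such that ∂F/∂x = M, ∂F/∂y = N
Solution: x³/3 + 3xy + 4y³/3 = C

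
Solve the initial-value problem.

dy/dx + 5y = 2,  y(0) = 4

General solution: y = 2/5 + Ce^(-5x)
Applying y(0) = 4: C = 4 - 2/5 = 18/5
Particular solution: y = 2/5 + (18/5)e^(-5x)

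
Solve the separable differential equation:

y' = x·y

Separating variables and integrating:
ln|y| = x^2/2 + C

General solution: y = Ce^(x^2/2)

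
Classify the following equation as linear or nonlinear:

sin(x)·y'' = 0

Linear (y and its derivatives appear to the first power only, no products of y terms)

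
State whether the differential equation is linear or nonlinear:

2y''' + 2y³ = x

Nonlinear (y³ term)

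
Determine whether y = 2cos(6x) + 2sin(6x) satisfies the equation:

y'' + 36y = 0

Verification:
y'' = -72cos(6x) - 72sin(6x)
y'' + 36y = 0 ✓

Yes, it is a solution.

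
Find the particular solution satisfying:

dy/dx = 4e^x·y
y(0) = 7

General solution: y = Ce^(4e^x)
Applying IC y(0) = 7:
Particular solution: y = 7e^(4(e^x - 1))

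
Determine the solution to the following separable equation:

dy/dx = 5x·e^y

Separating variables and integrating:
-e^(-y) = 5x²/2 + C

General solution: y = -ln(C - 5x²/2)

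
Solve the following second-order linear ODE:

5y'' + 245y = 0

Characteristic equation: 5r² + 245 = 0
Divide by 5: r² + 49 = 0
Roots: r = ±7i (complex conjugates)
General solution: y = C₁cos(7x) + C₂sin(7x)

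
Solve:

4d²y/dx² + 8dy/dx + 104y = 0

Characteristic equation: 4r² + 8r + 104 = 0
Divide by 4: r² + 2r + 26 = 0
Roots: r = -1 ± 5i (complex conjugates)
General solution: y = e^(-x)(C₁cos(5x) + C₂sin(5x))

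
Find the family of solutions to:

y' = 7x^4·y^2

Separating variables and integrating:
-1/y = 7x^5/5 + C

General solution: y^-1 = (-7/5)x^5 + C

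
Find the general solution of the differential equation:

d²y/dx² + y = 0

Characteristic equation: r² + 1 = 0
Roots: r = ±i (complex conjugates)
General solution: y = C₁cos(x) + C₂sin(x)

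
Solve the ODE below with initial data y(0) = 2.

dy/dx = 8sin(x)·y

General solution: y = Ce^(-8cos(x))
Applying IC y(0) = 2:
Particular solution: y = 2e^(8(1-cos(x)))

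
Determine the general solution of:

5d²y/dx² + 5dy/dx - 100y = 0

Characteristic equation: 5r² + 5r - 100 = 0
Divide by 5: r² + r - 20 = 0
Roots: r = 4, -5 (distinct real)
General solution: y = C₁e^(4x) + C₂e^(-5x)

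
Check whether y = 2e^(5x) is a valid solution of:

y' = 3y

Verification:
y = 2e^(5x)
y' = 10e^(5x)
But 3y = 6e^(5x)
y' ≠ 3y — the derivative does not match

No, it is not a solution.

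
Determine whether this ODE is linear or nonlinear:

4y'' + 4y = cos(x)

Linear (y and its derivatives appear to the first power only, no products of y terms)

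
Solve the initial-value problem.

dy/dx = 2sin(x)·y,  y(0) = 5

General solution: y = Ce^(-2cos(x))
Applying IC y(0) = 5:
Particular solution: y = 5e^(2(1-cos(x)))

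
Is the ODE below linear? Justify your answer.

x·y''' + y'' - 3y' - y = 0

Yes. Linear (y and its derivatives appear to the first power only, no products of y terms)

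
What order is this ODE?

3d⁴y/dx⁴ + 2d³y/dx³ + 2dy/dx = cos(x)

The order is 4 (highest derivative is of order 4).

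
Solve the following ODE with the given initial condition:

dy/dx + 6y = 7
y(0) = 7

General solution: y = 7/6 + Ce^(-6x)
Applying y(0) = 7: C = 7 - 7/6 = 35/6
Particular solution: y = 7/6 + (35/6)e^(-6x)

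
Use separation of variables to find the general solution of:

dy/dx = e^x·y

Separating variables and integrating:
ln|y| = e^x + C

General solution: y = Ce^(e^x)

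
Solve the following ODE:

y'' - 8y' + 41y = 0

Characteristic equation: r² - 8r + 41 = 0
Roots: r = 4 ± 5i (complex conjugates)
General solution: y = e^(4x)(C₁cos(5x) + C₂sin(5x))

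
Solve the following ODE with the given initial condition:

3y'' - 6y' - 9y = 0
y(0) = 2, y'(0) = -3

General solution: y = C₁e^(3x) + C₂e^(-x)
Applying ICs: C₁ = -1/4, C₂ = 9/4
Particular solution: y = -(1/4)e^(3x) + (9/4)e^(-x)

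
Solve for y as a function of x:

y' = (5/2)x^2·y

Separating variables and integrating:
ln|y| = 5x^3/6 + C

General solution: y = Ce^(5x^3/6)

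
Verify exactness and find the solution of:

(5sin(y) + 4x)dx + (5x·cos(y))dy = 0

Verify exactness: ∂M/∂y = ∂N/∂x ✓
Find F(x,y) such that ∂F/∂x = M, ∂F/∂y = N
Solution: 5x·sin(y) + 2x² = C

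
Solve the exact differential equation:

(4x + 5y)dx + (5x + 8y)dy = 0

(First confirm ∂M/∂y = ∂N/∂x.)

Verify exactness: ∂M/∂y = ∂N/∂x ✓
Find F(x,y) such that ∂F/∂x = M, ∂F/∂y = N
Solution: 2x² + 5xy + 4y² = C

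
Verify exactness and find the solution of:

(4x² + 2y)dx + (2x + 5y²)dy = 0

Verify exactness: ∂M/∂y = ∂N/∂x ✓
Find F(x,y) such that ∂F/∂x = M, ∂F/∂y = N
Solution: 4x³/3 + 2xy + 5y³/3 = C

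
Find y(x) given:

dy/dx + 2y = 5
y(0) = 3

General solution: y = 5/2 + Ce^(-2x)
Applying y(0) = 3: C = 3 - 5/2 = 1/2
Particular solution: y = 5/2 + (1/2)e^(-2x)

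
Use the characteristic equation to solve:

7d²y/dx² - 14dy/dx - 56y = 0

Characteristic equation: 7r² - 14r - 56 = 0
Divide by 7: r² - 2r - 8 = 0
Roots: r = 4, -2 (distinct real)
General solution: y = C₁e^(4x) + C₂e^(-2x)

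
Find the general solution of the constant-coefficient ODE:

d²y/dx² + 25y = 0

Characteristic equation: r² + 25 = 0
Roots: r = ±5i (complex conjugates)
General solution: y = C₁cos(5x) + C₂sin(5x)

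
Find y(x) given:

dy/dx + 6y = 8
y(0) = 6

General solution: y = 4/3 + Ce^(-6x)
Applying y(0) = 6: C = 6 - 4/3 = 14/3
Particular solution: y = 4/3 + (14/3)e^(-6x)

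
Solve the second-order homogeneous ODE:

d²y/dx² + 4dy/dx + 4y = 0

Characteristic equation: r² + 4r + 4 = 0
Factored: (r + 2)² = 0
Repeated root: r = -2
General solution: y = (C₁ + C₂x)e^(-2x)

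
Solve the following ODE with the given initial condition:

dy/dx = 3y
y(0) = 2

General solution: y = Ce^(3x)
Applying IC y(0) = 2:
Particular solution: y = 2e^(3x)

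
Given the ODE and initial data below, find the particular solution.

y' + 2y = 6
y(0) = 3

General solution: y = 3 + Ce^(-2x)
Applying y(0) = 3: C = 3 - 3 = 0
Particular solution: y = 3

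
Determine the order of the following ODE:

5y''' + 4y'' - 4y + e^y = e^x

The order is 3 (highest derivative is of order 3).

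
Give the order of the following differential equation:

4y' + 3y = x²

The order is 1 (highest derivative is of order 1).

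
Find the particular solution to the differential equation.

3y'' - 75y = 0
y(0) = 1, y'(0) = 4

General solution: y = C₁e^(5x) + C₂e^(-5x)
Applying ICs: C₁ = 9/10, C₂ = 1/10
Particular solution: y = (9/10)e^(5x) + (1/10)e^(-5x)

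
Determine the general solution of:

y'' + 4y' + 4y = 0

Characteristic equation: r² + 4r + 4 = 0
Factored: (r + 2)² = 0
Repeated root: r = -2
General solution: y = (C₁ + C₂x)e^(-2x)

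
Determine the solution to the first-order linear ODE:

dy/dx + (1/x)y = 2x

Using integrating factor method:

General solution: y = (2/3)x^2 + C/x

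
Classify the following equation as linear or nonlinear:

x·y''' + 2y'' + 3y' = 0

Linear (y and its derivatives appear to the first power only, no products of y terms)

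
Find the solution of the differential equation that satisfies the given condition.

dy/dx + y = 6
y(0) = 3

General solution: y = 6 + Ce^(-x)
Applying y(0) = 3: C = 3 - 6 = -3
Particular solution: y = 6 - 3e^(-x)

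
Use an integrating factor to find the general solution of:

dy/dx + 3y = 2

Using integrating factor method:

General solution: y = 2/3 + Ce^(-3x)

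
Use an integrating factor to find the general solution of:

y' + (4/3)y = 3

Using integrating factor method:

General solution: y = 9/4 + Ce^(-4x/3)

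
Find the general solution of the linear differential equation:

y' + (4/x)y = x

Using integrating factor method:

General solution: y = (1/6)x^2 + Cx^(-4)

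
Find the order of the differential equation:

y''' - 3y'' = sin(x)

The order is 3 (highest derivative is of order 3).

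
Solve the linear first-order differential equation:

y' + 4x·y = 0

Using integrating factor method:

General solution: y = Ce^(-2x^2)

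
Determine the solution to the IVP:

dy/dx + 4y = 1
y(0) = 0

General solution: y = 1/4 + Ce^(-4x)
Applying y(0) = 0: C = 0 - 1/4 = -1/4
Particular solution: y = 1/4 - (1/4)e^(-4x)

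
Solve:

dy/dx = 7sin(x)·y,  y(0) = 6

General solution: y = Ce^(-7cos(x))
Applying IC y(0) = 6:
Particular solution: y = 6e^(7(1-cos(x)))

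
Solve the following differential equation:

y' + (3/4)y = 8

Using integrating factor method:

General solution: y = 32/3 + Ce^(-3x/4)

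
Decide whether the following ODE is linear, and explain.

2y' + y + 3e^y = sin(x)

Nonlinear (e^y is nonlinear in y)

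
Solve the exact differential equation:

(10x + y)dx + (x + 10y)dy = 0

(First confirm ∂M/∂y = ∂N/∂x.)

Verify exactness: ∂M/∂y = ∂N/∂x ✓
Find F(x,y) such that ∂F/∂x = M, ∂F/∂y = N
Solution: 5x² + xy + 5y² = C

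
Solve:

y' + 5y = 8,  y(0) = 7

General solution: y = 8/5 + Ce^(-5x)
Applying y(0) = 7: C = 7 - 8/5 = 27/5
Particular solution: y = 8/5 + (27/5)e^(-5x)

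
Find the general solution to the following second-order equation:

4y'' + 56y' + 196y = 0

Characteristic equation: 4r² + 56r + 196 = 0
Divide by 4: r² + 14r + 49 = 0
Factored: (r + 7)² = 0
Repeated root: r = -7
General solution: y = (C₁ + C₂x)e^(-7x)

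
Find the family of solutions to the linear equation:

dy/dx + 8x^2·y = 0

Using integrating factor method:

General solution: y = Ce^(-8x^3/3)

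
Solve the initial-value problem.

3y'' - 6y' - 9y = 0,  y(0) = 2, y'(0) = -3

General solution: y = C₁e^(3x) + C₂e^(-x)
Applying ICs: C₁ = -1/4, C₂ = 9/4
Particular solution: y = -(1/4)e^(3x) + (9/4)e^(-x)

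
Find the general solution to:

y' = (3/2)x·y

Separating variables and integrating:
ln|y| = 3x^2/4 + C

General solution: y = Ce^(3x^2/4)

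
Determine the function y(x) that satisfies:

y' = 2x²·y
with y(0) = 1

General solution: y = Ce^(2x³/3)
Applying IC y(0) = 1:
Particular solution: y = e^(2x³/3)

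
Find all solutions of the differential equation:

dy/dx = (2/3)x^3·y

Separating variables and integrating:
ln|y| = x^4/6 + C

General solution: y = Ce^(x^4/6)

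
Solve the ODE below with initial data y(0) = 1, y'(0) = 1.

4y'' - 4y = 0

General solution: y = C₁e^x + C₂e^(-x)
Applying ICs: C₁ = 1, C₂ = 0
Particular solution: y = e^x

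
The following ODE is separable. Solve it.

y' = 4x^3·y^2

Separating variables and integrating:
-1/y = x^4 + C

General solution: y^-1 = -x^4 + C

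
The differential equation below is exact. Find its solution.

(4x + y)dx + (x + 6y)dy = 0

Verify exactness: ∂M/∂y = ∂N/∂x ✓
Find F(x,y) such that ∂F/∂x = M, ∂F/∂y = N
Solution: 2x² + xy + 3y² = C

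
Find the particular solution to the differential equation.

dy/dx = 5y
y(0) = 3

General solution: y = Ce^(5x)
Applying IC y(0) = 3:
Particular solution: y = 3e^(5x)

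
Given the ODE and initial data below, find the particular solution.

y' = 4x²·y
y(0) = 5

General solution: y = Ce^(4x³/3)
Applying IC y(0) = 5:
Particular solution: y = 5e^(4x³/3)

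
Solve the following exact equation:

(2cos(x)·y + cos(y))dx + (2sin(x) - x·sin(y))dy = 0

Verify exactness: ∂M/∂y = ∂N/∂x ✓
Find F(x,y) such that ∂F/∂x = M, ∂F/∂y = N
Solution: 2sin(x)·y + x·cos(y) = C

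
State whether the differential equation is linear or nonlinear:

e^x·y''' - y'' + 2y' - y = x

Linear (y and its derivatives appear to the first power only, no products of y terms)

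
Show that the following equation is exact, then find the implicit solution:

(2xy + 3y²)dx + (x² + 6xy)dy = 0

Verify exactness: ∂M/∂y = ∂N/∂x ✓
Find F(x,y) such that ∂F/∂x = M, ∂F/∂y = N
Solution: x²y + 3xy² = C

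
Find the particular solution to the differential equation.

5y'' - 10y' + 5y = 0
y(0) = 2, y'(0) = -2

General solution: y = (C₁ + C₂x)e^x
Repeated root r = 1
Applying ICs: C₁ = 2, C₂ = -4
Particular solution: y = (2 - 4x)e^x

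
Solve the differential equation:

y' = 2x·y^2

Separating variables and integrating:
-1/y = x^2 + C

General solution: y^-1 = -x^2 + C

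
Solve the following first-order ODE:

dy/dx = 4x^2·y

Separating variables and integrating:
ln|y| = 4x^3/3 + C

General solution: y = Ce^(4x^3/3)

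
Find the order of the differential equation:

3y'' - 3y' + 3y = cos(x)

The order is 2 (highest derivative is of order 2).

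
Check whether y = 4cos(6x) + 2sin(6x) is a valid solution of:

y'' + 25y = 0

Verification:
y'' = -144cos(6x) - 72sin(6x)
y'' + 25y ≠ 0 (frequency mismatch: got 36 instead of 25)

No, it is not a solution.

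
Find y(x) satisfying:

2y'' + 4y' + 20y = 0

Characteristic equation: 2r² + 4r + 20 = 0
Divide by 2: r² + 2r + 10 = 0
Roots: r = -1 ± 3i (complex conjugates)
General solution: y = e^(-x)(C₁cos(3x) + C₂sin(3x))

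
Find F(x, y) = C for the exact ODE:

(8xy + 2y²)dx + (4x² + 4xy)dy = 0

Verify exactness: ∂M/∂y = ∂N/∂x ✓
Find F(x,y) such that ∂F/∂x = M, ∂F/∂y = N
Solution: 4x²y + 2xy² = C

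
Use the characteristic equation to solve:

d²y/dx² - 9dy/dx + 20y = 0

Characteristic equation: r² - 9r + 20 = 0
Roots: r = 5, 4 (distinct real)
General solution: y = C₁e^(5x) + C₂e^(4x)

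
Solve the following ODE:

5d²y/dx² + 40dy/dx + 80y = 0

Characteristic equation: 5r² + 40r + 80 = 0
Divide by 5: r² + 8r + 16 = 0
Factored: (r + 4)² = 0
Repeated root: r = -4
General solution: y = (C₁ + C₂x)e^(-4x)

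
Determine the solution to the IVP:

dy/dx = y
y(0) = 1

General solution: y = Ce^x
Applying IC y(0) = 1:
Particular solution: y = e^x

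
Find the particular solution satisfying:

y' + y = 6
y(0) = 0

General solution: y = 6 + Ce^(-x)
Applying y(0) = 0: C = 0 - 6 = -6
Particular solution: y = 6 - 6e^(-x)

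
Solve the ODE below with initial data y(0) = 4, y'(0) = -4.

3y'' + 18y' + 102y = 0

General solution: y = e^(-3x)(C₁cos(5x) + C₂sin(5x))
Complex roots r = -3 ± 5i
Applying ICs: C₁ = 4, C₂ = 8/5
Particular solution: y = e^(-3x)(4cos(5x) + (8/5)sin(5x))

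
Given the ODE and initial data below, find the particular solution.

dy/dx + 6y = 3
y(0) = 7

General solution: y = 1/2 + Ce^(-6x)
Applying y(0) = 7: C = 7 - 1/2 = 13/2
Particular solution: y = 1/2 + (13/2)e^(-6x)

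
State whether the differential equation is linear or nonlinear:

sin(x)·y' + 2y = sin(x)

Linear (y and its derivatives appear to the first power only, no products of y terms)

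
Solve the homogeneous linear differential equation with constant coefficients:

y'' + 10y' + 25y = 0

Characteristic equation: r² + 10r + 25 = 0
Factored: (r + 5)² = 0
Repeated root: r = -5
General solution: y = (C₁ + C₂x)e^(-5x)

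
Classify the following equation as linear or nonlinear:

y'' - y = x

Linear (y and its derivatives appear to the first power only, no products of y terms)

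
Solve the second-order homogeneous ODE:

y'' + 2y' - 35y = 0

Characteristic equation: r² + 2r - 35 = 0
Roots: r = 5, -7 (distinct real)
General solution: y = C₁e^(5x) + C₂e^(-7x)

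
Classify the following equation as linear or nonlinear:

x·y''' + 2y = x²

Linear (y and its derivatives appear to the first power only, no products of y terms)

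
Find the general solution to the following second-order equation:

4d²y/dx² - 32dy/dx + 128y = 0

Characteristic equation: 4r² - 32r + 128 = 0
Divide by 4: r² - 8r + 32 = 0
Roots: r = 4 ± 4i (complex conjugates)
General solution: y = e^(4x)(C₁cos(4x) + C₂sin(4x))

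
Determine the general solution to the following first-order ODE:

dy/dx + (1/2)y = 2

Using integrating factor method:

General solution: y = 4 + Ce^(-x/2)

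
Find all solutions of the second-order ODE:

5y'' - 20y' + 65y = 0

Characteristic equation: 5r² - 20r + 65 = 0
Divide by 5: r² - 4r + 13 = 0
Roots: r = 2 ± 3i (complex conjugates)
General solution: y = e^(2x)(C₁cos(3x) + C₂sin(3x))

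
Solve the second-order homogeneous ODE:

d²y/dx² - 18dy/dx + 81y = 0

Characteristic equation: r² - 18r + 81 = 0
Factored: (r - 9)² = 0
Repeated root: r = 9
General solution: y = (C₁ + C₂x)e^(9x)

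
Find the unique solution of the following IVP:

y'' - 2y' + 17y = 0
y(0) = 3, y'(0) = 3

General solution: y = e^x(C₁cos(4x) + C₂sin(4x))
Complex roots r = 1 ± 4i
Applying ICs: C₁ = 3, C₂ = 0
Particular solution: y = e^x(3cos(4x))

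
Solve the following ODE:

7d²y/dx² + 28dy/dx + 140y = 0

Characteristic equation: 7r² + 28r + 140 = 0
Divide by 7: r² + 4r + 20 = 0
Roots: r = -2 ± 4i (complex conjugates)
General solution: y = e^(-2x)(C₁cos(4x) + C₂sin(4x))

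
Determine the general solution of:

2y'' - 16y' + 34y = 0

Characteristic equation: 2r² - 16r + 34 = 0
Divide by 2: r² - 8r + 17 = 0
Roots: r = 4 ± i (complex conjugates)
General solution: y = e^(4x)(C₁cos(x) + C₂sin(x))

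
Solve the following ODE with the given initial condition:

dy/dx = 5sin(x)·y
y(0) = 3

General solution: y = Ce^(-5cos(x))
Applying IC y(0) = 3:
Particular solution: y = 3e^(5(1-cos(x)))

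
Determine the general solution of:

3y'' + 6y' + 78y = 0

Characteristic equation: 3r² + 6r + 78 = 0
Divide by 3: r² + 2r + 26 = 0
Roots: r = -1 ± 5i (complex conjugates)
General solution: y = e^(-x)(C₁cos(5x) + C₂sin(5x))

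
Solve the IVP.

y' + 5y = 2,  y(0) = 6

General solution: y = 2/5 + Ce^(-5x)
Applying y(0) = 6: C = 6 - 2/5 = 28/5
Particular solution: y = 2/5 + (28/5)e^(-5x)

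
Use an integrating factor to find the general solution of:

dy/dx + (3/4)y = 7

Using integrating factor method:

General solution: y = 28/3 + Ce^(-3x/4)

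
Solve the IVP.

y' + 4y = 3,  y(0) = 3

General solution: y = 3/4 + Ce^(-4x)
Applying y(0) = 3: C = 3 - 3/4 = 9/4
Particular solution: y = 3/4 + (9/4)e^(-4x)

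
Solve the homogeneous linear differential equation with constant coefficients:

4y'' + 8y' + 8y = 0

Characteristic equation: 4r² + 8r + 8 = 0
Divide by 4: r² + 2r + 2 = 0
Roots: r = -1 ± i (complex conjugates)
General solution: y = e^(-x)(C₁cos(x) + C₂sin(x))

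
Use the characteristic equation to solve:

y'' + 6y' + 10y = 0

Characteristic equation: r² + 6r + 10 = 0
Roots: r = -3 ± i (complex conjugates)
General solution: y = e^(-3x)(C₁cos(x) + C₂sin(x))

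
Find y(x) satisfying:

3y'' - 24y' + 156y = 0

Characteristic equation: 3r² - 24r + 156 = 0
Divide by 3: r² - 8r + 52 = 0
Roots: r = 4 ± 6i (complex conjugates)
General solution: y = e^(4x)(C₁cos(6x) + C₂sin(6x))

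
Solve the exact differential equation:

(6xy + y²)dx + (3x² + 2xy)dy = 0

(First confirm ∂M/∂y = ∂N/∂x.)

Verify exactness: ∂M/∂y = ∂N/∂x ✓
Find F(x,y) such that ∂F/∂x = M, ∂F/∂y = N
Solution: 3x²y + xy² = C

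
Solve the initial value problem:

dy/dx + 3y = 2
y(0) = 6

General solution: y = 2/3 + Ce^(-3x)
Applying y(0) = 6: C = 6 - 2/3 = 16/3
Particular solution: y = 2/3 + (16/3)e^(-3x)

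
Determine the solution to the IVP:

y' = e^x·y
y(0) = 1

General solution: y = Ce^(e^x)
Applying IC y(0) = 1:
Particular solution: y = e^(e^x - 1)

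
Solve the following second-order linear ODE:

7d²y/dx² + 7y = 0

Characteristic equation: 7r² + 7 = 0
Divide by 7: r² + 1 = 0
Roots: r = ±i (complex conjugates)
General solution: y = C₁cos(x) + C₂sin(x)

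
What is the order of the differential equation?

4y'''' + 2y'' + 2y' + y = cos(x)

The order is 4 (highest derivative is of order 4).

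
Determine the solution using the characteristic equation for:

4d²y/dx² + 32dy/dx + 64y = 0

Characteristic equation: 4r² + 32r + 64 = 0
Divide by 4: r² + 8r + 16 = 0
Factored: (r + 4)² = 0
Repeated root: r = -4
General solution: y = (C₁ + C₂x)e^(-4x)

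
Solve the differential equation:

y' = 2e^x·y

Separating variables and integrating:
ln|y| = 2e^x + C

General solution: y = Ce^(2e^x)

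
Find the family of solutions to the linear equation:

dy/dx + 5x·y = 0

Using integrating factor method:

General solution: y = Ce^(-5x^2/2)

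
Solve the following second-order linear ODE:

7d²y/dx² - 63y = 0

Characteristic equation: 7r² - 63 = 0
Divide by 7: r² - 9 = 0
Roots: r = 3, -3 (distinct real)
General solution: y = C₁e^(3x) + C₂e^(-3x)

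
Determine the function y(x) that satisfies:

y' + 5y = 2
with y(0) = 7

General solution: y = 2/5 + Ce^(-5x)
Applying y(0) = 7: C = 7 - 2/5 = 33/5
Particular solution: y = 2/5 + (33/5)e^(-5x)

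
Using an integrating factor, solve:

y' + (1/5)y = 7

Using integrating factor method:

General solution: y = 35 + Ce^(-x/5)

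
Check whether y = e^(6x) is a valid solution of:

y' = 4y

Verification:
y = e^(6x)
y' = 6e^(6x)
But 4y = 4e^(6x)
y' ≠ 4y — the derivative does not match

No, it is not a solution.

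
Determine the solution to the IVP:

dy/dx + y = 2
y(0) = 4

General solution: y = 2 + Ce^(-x)
Applying y(0) = 4: C = 4 - 2 = 2
Particular solution: y = 2 + 2e^(-x)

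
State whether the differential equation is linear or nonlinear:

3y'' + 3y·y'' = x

Nonlinear (y·y'' term)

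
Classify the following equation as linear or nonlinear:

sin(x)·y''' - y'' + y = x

Linear (y and its derivatives appear to the first power only, no products of y terms)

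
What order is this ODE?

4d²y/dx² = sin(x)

The order is 2 (highest derivative is of order 2).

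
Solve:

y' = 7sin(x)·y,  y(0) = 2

General solution: y = Ce^(-7cos(x))
Applying IC y(0) = 2:
Particular solution: y = 2e^(7(1-cos(x)))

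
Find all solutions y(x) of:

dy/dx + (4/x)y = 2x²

Using integrating factor method:

General solution: y = (2/7)x^3 + Cx^(-4)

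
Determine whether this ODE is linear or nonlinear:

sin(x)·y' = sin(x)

Linear (y and its derivatives appear to the first power only, no products of y terms)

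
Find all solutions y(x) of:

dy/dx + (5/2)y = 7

Using integrating factor method:

General solution: y = 14/5 + Ce^(-5x/2)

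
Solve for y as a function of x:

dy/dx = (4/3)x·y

Separating variables and integrating:
ln|y| = 2x^2/3 + C

General solution: y = Ce^(2x^2/3)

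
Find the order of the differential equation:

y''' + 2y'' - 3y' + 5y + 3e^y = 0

The order is 3 (highest derivative is of order 3).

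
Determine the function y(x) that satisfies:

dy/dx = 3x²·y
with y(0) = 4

General solution: y = Ce^(x³)
Applying IC y(0) = 4:
Particular solution: y = 4e^(x³)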